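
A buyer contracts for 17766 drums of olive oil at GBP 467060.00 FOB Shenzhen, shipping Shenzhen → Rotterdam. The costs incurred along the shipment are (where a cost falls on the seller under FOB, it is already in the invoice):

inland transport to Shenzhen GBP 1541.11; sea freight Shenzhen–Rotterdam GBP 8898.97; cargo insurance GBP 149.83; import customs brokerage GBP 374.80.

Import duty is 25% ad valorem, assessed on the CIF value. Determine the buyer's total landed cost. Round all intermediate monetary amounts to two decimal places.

FOB: the seller bears costs until goods are on board at the origin port; the buyer bears freight, insurance and all costs thereafter.
Already in the invoice (seller's account under FOB): inland to port — exclude.
CIF value = FOB price + freight + insurance = 467060.00 + 8898.97 + 149.83 = 476108.80
Import duty = 476108.80 × 25% = 119027.20
Buyer bears: freight 8898.97 + insurance 149.83 + brokerage 374.80 + duty 119027.20 = 128450.80
Landed cost = invoice 467060.00 + 128450.80 = 595510.80

Total landed cost: GBP 595510.80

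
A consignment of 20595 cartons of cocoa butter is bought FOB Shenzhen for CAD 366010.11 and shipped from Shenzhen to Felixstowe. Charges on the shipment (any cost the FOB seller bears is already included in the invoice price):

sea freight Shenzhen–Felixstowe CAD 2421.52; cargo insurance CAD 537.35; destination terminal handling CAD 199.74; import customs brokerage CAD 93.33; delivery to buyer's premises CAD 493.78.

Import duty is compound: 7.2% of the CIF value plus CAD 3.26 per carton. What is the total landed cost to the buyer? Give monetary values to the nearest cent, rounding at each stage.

Total landed cost: CAD 463461.30

FOB: the seller bears costs until goods are on board at the origin port; the buyer bears freight, insurance and all costs thereafter.
CIF value = FOB price + freight + insurance = 366010.11 + 2421.52 + 537.35 = 368968.98
Ad valorem component: 368968.98 × 7.2% = 26565.77
Specific component: 20595 × 3.26 = 67139.70
Import duty = 26565.77 + 67139.70 = 93705.47
Buyer bears: freight 2421.52 + insurance 537.35 + destination terminal 199.74 + brokerage 93.33 + delivery 493.78 + duty 93705.47 = 97451.19
Landed cost = invoice 366010.11 + 97451.19 = 463461.30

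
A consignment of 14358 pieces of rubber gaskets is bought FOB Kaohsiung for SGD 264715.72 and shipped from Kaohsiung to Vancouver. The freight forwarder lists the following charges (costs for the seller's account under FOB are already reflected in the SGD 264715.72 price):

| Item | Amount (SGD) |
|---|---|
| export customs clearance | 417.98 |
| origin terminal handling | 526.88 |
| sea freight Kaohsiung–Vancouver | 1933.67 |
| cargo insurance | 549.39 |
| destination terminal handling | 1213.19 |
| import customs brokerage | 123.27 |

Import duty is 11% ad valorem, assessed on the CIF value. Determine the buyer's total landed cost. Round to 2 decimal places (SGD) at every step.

Total landed cost: SGD 297927.11

FOB: the seller bears costs until goods are on board at the origin port; the buyer bears freight, insurance and all costs thereafter.
Already in the invoice (seller's account under FOB): export clearance, origin terminal — exclude.
CIF value = FOB price + freight + insurance = 264715.72 + 1933.67 + 549.39 = 267198.78
Import duty = 267198.78 × 11% = 29391.87
Buyer bears: freight 1933.67 + insurance 549.39 + destination terminal 1213.19 + brokerage 123.27 + duty 29391.87 = 33211.39
Landed cost = invoice 264715.72 + 33211.39 = 297927.11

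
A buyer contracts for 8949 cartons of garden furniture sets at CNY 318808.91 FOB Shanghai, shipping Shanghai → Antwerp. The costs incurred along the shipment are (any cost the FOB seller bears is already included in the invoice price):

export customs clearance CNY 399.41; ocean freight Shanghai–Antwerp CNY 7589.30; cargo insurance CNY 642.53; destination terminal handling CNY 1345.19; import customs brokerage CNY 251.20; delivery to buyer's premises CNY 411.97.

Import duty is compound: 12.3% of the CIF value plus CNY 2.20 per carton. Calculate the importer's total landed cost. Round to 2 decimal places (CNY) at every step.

Total landed cost: CNY 388962.91

FOB: the seller bears costs until goods are on board at the origin port; the buyer bears freight, insurance and all costs thereafter.
Already in the invoice (seller's account under FOB): export clearance — exclude.
CIF value = FOB price + freight + insurance = 318808.91 + 7589.30 + 642.53 = 327040.74
Ad valorem component: 327040.74 × 12.3% = 40226.01
Specific component: 8949 × 2.20 = 19687.80
Import duty = 40226.01 + 19687.80 = 59913.81
Buyer bears: freight 7589.30 + insurance 642.53 + destination terminal 1345.19 + brokerage 251.20 + delivery 411.97 + duty 59913.81 = 70154.00
Landed cost = invoice 318808.91 + 70154.00 = 388962.91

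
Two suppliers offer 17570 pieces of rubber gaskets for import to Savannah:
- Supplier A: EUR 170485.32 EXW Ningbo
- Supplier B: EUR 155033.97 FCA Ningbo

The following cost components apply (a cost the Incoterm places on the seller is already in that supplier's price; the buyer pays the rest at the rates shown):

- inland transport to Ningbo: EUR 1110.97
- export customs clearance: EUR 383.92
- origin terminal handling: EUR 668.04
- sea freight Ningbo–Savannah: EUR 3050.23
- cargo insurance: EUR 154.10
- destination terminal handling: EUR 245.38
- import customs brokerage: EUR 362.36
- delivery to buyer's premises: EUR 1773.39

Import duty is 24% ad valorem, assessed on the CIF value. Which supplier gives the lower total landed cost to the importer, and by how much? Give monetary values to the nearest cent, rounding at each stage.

Supplier B is cheaper by EUR 21013.34

Supplier A (EXW):
CIF value = EXW price + inland to port + export clearance + origin terminal + freight + insurance = 170485.32 + 1110.97 + 383.92 + 668.04 + 3050.23 + 154.10 = 175852.58
Import duty = 175852.58 × 24% = 42204.62
Buyer bears (A): 1110.97 + 383.92 + 668.04 + 3050.23 + 154.10 + 245.38 + 362.36 + 1773.39 = 7748.39
Landed cost (A) = invoice 170485.32 + 7748.39 + duty 42204.62 = 220438.33
Supplier B (FCA):
CIF value = FCA price + origin terminal + freight + insurance = 155033.97 + 668.04 + 3050.23 + 154.10 = 158906.34
Import duty = 158906.34 × 24% = 38137.52
Buyer bears (B): 668.04 + 3050.23 + 154.10 + 245.38 + 362.36 + 1773.39 = 6253.50
Landed cost (B) = invoice 155033.97 + 6253.50 + duty 38137.52 = 199424.99
Difference = |220438.33 − 199424.99| = 21013.34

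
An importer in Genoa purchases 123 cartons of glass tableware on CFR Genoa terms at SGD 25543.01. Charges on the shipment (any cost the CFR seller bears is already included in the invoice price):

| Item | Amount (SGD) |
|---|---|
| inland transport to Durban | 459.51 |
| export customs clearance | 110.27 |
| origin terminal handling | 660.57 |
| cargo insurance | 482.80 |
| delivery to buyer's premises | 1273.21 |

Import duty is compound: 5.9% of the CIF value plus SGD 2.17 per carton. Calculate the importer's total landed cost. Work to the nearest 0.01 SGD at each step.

Total landed cost: SGD 29101.45

CFR: the seller pays costs through ocean freight to the destination port, but not insurance.
Already in the invoice (seller's account under CFR): inland to port, export clearance, origin terminal — exclude.
CIF value = CFR price + insurance = 25543.01 + 482.80 = 26025.81
Ad valorem component: 26025.81 × 5.9% = 1535.52
Specific component: 123 × 2.17 = 266.91
Import duty = 1535.52 + 266.91 = 1802.43
Buyer bears: insurance 482.80 + delivery 1273.21 + duty 1802.43 = 3558.44
Landed cost = invoice 25543.01 + 3558.44 = 29101.45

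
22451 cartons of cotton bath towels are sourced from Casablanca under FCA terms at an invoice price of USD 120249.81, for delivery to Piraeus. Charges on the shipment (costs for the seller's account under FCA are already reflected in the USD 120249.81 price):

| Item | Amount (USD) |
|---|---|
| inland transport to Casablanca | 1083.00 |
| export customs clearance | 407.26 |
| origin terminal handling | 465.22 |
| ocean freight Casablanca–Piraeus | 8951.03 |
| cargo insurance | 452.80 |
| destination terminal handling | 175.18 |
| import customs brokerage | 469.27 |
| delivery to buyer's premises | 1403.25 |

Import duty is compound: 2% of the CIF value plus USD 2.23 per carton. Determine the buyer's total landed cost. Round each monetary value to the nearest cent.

FCA: the seller delivers export-cleared goods to the carrier; the buyer bears costs from that point.
Already in the invoice (seller's account under FCA): inland to port, export clearance — exclude.
CIF value = FCA price + origin terminal + freight + insurance = 120249.81 + 465.22 + 8951.03 + 452.80 = 130118.86
Ad valorem component: 130118.86 × 2% = 2602.38
Specific component: 22451 × 2.23 = 50065.73
Import duty = 2602.38 + 50065.73 = 52668.11
Buyer bears: origin terminal 465.22 + freight 8951.03 + insurance 452.80 + destination terminal 175.18 + brokerage 469.27 + delivery 1403.25 + duty 52668.11 = 64584.86
Landed cost = invoice 120249.81 + 64584.86 = 184834.67

Total landed cost: USD 184834.67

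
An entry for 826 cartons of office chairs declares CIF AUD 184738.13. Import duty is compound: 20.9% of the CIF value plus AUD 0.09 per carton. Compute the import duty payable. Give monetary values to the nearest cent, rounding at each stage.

Ad valorem component: 184738.13 × 20.9% = 38610.27
Specific component: 826 × 0.09 = 74.34
Import duty = 38610.27 + 74.34 = 38684.61

Import duty: AUD 38684.61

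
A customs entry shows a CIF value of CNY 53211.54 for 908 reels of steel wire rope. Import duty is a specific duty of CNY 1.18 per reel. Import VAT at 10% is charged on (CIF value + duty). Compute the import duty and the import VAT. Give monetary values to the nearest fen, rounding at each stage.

Import duty: CNY 1071.44; import VAT: CNY 5428.30

Import duty = 908 × 1.18 = 1071.44
VAT base = CIF + duty = 53211.54 + 1071.44 = 54282.98
Import VAT = 54282.98 × 10% = 5428.30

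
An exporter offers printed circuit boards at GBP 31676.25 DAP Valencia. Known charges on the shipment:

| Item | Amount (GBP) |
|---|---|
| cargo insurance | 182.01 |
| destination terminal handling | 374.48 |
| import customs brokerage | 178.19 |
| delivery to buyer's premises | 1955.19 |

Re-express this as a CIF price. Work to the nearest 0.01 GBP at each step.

Not relevant to the conversion: insurance — on the seller under both DAP and CIF; already in the DAP price and stays in the CIF price. brokerage — on the buyer under both terms; not part of either seller's price.
From DAP to CIF, the seller no longer bears: destination terminal, delivery.
CIF price = 31676.25 − 374.48 − 1955.19 = 29346.58

CIF price: GBP 29346.58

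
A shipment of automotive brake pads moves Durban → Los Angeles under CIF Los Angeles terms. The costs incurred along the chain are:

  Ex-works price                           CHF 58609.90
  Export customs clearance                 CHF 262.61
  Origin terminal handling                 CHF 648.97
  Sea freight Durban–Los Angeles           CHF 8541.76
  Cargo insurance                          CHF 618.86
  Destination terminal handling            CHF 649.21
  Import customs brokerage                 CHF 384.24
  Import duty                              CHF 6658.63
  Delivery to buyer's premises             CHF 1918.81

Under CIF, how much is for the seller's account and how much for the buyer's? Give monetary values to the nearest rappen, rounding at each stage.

Seller: CHF 68682.10; buyer: CHF 9610.89

CIF: the seller pays costs through ocean freight and marine insurance to the destination port.
Seller's account: goods 58609.90 + export clearance 262.61 + origin terminal 648.97 + freight 8541.76 + insurance 618.86 = 68682.10
Buyer's account: destination terminal 649.21 + brokerage 384.24 + duty 6658.63 + delivery 1918.81 = 9610.89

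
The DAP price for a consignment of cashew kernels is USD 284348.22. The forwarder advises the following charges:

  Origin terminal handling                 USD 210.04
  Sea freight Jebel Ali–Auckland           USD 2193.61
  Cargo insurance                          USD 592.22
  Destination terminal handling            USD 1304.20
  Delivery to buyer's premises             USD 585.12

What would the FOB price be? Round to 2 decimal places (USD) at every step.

Not relevant to the conversion: origin terminal — on the seller under both DAP and FOB; already in the DAP price and stays in the FOB price.
From DAP to FOB, the seller no longer bears: freight, insurance, destination terminal, delivery.
FOB price = 284348.22 − 2193.61 − 592.22 − 1304.20 − 585.12 = 279673.07

FOB price: USD 279673.07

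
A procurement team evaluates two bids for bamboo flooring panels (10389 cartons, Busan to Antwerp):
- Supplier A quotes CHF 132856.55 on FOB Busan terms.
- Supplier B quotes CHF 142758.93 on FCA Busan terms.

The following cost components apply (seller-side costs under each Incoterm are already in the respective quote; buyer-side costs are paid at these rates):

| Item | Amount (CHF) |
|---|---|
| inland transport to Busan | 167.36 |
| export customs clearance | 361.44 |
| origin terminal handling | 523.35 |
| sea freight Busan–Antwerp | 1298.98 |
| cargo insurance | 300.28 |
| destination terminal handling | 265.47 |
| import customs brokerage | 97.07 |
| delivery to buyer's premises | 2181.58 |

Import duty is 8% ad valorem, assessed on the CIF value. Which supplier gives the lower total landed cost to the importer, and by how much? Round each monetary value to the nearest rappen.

Supplier A is cheaper by CHF 11259.79

Supplier A (FOB):
CIF value = FOB price + freight + insurance = 132856.55 + 1298.98 + 300.28 = 134455.81
Import duty = 134455.81 × 8% = 10756.46
Buyer bears (A): 1298.98 + 300.28 + 265.47 + 97.07 + 2181.58 = 4143.38
Landed cost (A) = invoice 132856.55 + 4143.38 + duty 10756.46 = 147756.39
Supplier B (FCA):
CIF value = FCA price + origin terminal + freight + insurance = 142758.93 + 523.35 + 1298.98 + 300.28 = 144881.54
Import duty = 144881.54 × 8% = 11590.52
Buyer bears (B): 523.35 + 1298.98 + 300.28 + 265.47 + 97.07 + 2181.58 = 4666.73
Landed cost (B) = invoice 142758.93 + 4666.73 + duty 11590.52 = 159016.18
Difference = |147756.39 − 159016.18| = 11259.79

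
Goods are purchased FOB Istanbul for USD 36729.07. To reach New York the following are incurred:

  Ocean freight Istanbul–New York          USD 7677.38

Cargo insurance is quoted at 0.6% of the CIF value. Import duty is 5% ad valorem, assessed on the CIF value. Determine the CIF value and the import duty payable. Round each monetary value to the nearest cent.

CIF value: USD 44674.50; import duty: USD 2233.73

Let C be the CIF value. C = FOB price + freight + 0.6% × C
C − 0.6% × C = 36729.07 + 7677.38
0.994 × C = 44406.45
C = 44406.45 / 0.994 = 44674.50
Insurance premium = 0.6% × 44674.50 = 268.05
Import duty = 44674.50 × 5% = 2233.73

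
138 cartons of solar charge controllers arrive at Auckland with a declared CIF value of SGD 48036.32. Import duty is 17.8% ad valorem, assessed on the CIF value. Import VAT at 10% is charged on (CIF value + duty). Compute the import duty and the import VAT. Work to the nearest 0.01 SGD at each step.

Import duty = 48036.32 × 17.8% = 8550.46
VAT base = CIF + duty = 48036.32 + 8550.46 = 56586.78
Import VAT = 56586.78 × 10% = 5658.68

Import duty: SGD 8550.46; import VAT: SGD 5658.68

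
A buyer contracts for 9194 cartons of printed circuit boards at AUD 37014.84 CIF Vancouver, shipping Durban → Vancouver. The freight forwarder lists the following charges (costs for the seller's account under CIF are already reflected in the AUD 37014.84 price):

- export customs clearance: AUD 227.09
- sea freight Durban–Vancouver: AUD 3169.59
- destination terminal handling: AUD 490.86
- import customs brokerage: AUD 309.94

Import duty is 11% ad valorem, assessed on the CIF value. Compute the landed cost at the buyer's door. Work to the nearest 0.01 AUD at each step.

Total landed cost: AUD 41887.27

CIF: the seller pays costs through ocean freight and marine insurance to the destination port.
Already in the invoice (seller's account under CIF): export clearance, freight — exclude.
The CIF price already equals the CIF value: 37014.84
Import duty = 37014.84 × 11% = 4071.63
Buyer bears: destination terminal 490.86 + brokerage 309.94 + duty 4071.63 = 4872.43
Landed cost = invoice 37014.84 + 4872.43 = 41887.27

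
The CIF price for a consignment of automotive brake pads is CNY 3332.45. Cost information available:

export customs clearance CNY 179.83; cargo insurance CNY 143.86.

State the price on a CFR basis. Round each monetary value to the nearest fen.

Not relevant to the conversion: export clearance — on the seller under both CIF and CFR; already in the CIF price and stays in the CFR price.
From CIF to CFR, the seller no longer bears: insurance.
CFR price = 3332.45 − 143.86 = 3188.59

CFR price: CNY 3188.59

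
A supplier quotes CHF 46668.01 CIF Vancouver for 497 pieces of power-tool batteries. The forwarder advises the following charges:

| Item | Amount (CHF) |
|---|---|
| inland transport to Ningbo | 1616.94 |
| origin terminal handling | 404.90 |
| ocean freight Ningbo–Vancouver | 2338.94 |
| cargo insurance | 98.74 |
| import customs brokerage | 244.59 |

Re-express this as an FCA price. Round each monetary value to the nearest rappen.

FCA price: CHF 43825.43

Not relevant to the conversion: inland to port — on the seller under both CIF and FCA; already in the CIF price and stays in the FCA price. brokerage — on the buyer under both terms; not part of either seller's price.
From CIF to FCA, the seller no longer bears: origin terminal, freight, insurance.
FCA price = 46668.01 − 404.90 − 2338.94 − 98.74 = 43825.43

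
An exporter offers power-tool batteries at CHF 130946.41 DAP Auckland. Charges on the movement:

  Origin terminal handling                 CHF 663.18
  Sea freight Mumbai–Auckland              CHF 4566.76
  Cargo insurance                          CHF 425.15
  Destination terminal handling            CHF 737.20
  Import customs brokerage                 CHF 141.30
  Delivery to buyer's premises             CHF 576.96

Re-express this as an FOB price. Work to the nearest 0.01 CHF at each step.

Not relevant to the conversion: origin terminal — on the seller under both DAP and FOB; already in the DAP price and stays in the FOB price. brokerage — on the buyer under both terms; not part of either seller's price.
From DAP to FOB, the seller no longer bears: freight, insurance, destination terminal, delivery.
FOB price = 130946.41 − 4566.76 − 425.15 − 737.20 − 576.96 = 124640.34

FOB price: CHF 124640.34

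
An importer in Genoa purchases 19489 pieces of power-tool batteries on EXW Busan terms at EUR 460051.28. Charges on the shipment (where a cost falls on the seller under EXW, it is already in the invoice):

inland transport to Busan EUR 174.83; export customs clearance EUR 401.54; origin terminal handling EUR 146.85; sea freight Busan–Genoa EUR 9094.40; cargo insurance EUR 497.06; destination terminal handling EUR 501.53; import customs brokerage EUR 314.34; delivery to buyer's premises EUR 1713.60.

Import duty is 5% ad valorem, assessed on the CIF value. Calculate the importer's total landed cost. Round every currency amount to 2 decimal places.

Total landed cost: EUR 496413.73

EXW: the seller makes goods available at their premises; the buyer bears all onward costs.
CIF value = EXW price + inland to port + export clearance + origin terminal + freight + insurance = 460051.28 + 174.83 + 401.54 + 146.85 + 9094.40 + 497.06 = 470365.96
Import duty = 470365.96 × 5% = 23518.30
Buyer bears: inland to port 174.83 + export clearance 401.54 + origin terminal 146.85 + freight 9094.40 + insurance 497.06 + destination terminal 501.53 + brokerage 314.34 + delivery 1713.60 + duty 23518.30 = 36362.45
Landed cost = invoice 460051.28 + 36362.45 = 496413.73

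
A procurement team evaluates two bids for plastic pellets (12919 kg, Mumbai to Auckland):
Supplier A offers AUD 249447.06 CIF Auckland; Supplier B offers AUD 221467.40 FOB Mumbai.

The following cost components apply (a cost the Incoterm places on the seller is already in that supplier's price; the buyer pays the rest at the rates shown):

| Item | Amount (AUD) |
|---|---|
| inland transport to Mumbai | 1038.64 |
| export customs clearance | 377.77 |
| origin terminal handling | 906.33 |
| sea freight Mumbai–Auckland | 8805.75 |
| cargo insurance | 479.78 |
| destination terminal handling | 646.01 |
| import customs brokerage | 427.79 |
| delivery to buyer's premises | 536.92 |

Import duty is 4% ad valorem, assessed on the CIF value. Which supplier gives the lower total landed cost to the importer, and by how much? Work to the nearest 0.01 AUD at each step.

Supplier B is cheaper by AUD 19441.89

Supplier A (CIF):
The CIF price already equals the CIF value: 249447.06
Import duty = 249447.06 × 4% = 9977.88
Buyer bears (A): 646.01 + 427.79 + 536.92 = 1610.72
Landed cost (A) = invoice 249447.06 + 1610.72 + duty 9977.88 = 261035.66
Supplier B (FOB):
CIF value = FOB price + freight + insurance = 221467.40 + 8805.75 + 479.78 = 230752.93
Import duty = 230752.93 × 4% = 9230.12
Buyer bears (B): 8805.75 + 479.78 + 646.01 + 427.79 + 536.92 = 10896.25
Landed cost (B) = invoice 221467.40 + 10896.25 + duty 9230.12 = 241593.77
Difference = |261035.66 − 241593.77| = 19441.89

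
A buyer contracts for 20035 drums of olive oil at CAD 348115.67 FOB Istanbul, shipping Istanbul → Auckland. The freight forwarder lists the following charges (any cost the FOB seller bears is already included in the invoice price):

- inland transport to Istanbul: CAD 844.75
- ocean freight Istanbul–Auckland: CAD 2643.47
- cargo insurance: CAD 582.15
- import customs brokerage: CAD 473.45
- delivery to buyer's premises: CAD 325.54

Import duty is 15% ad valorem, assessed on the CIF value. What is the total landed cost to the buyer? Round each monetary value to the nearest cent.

FOB: the seller bears costs until goods are on board at the origin port; the buyer bears freight, insurance and all costs thereafter.
Already in the invoice (seller's account under FOB): inland to port — exclude.
CIF value = FOB price + freight + insurance = 348115.67 + 2643.47 + 582.15 = 351341.29
Import duty = 351341.29 × 15% = 52701.19
Buyer bears: freight 2643.47 + insurance 582.15 + brokerage 473.45 + delivery 325.54 + duty 52701.19 = 56725.80
Landed cost = invoice 348115.67 + 56725.80 = 404841.47

Total landed cost: CAD 404841.47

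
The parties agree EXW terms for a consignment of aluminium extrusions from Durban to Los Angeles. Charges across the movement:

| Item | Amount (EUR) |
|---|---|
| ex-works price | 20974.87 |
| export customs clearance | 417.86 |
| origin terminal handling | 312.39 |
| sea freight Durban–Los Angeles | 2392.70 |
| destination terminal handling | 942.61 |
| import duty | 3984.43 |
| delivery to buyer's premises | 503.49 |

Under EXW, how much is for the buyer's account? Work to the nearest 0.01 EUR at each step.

EXW: the seller makes goods available at their premises; the buyer bears all onward costs.
Seller's account: goods 20974.87 = 20974.87
Buyer's account: export clearance 417.86 + origin terminal 312.39 + freight 2392.70 + destination terminal 942.61 + duty 3984.43 + delivery 503.49 = 8553.48

Buyer's account: EUR 8553.48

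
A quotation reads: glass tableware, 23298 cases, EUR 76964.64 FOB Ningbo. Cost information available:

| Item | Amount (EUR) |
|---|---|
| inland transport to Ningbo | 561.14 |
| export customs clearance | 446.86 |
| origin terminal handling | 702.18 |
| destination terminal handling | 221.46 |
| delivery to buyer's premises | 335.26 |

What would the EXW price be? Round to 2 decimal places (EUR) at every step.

Not relevant to the conversion: destination terminal, delivery — on the buyer under both terms; not part of either seller's price.
From FOB to EXW, the seller no longer bears: inland to port, export clearance, origin terminal.
EXW price = 76964.64 − 561.14 − 446.86 − 702.18 = 75254.46

EXW price: EUR 75254.46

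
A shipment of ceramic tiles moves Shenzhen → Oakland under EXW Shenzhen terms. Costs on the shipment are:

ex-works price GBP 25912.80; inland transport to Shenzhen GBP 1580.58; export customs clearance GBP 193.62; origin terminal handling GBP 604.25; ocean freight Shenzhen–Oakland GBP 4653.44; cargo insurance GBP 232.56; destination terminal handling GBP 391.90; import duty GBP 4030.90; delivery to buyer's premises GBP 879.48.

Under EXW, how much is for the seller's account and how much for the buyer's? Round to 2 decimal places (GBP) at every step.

EXW: the seller makes goods available at their premises; the buyer bears all onward costs.
Seller's account: goods 25912.80 = 25912.80
Buyer's account: inland to port 1580.58 + export clearance 193.62 + origin terminal 604.25 + freight 4653.44 + insurance 232.56 + destination terminal 391.90 + duty 4030.90 + delivery 879.48 = 12566.73

Seller: GBP 25912.80; buyer: GBP 12566.73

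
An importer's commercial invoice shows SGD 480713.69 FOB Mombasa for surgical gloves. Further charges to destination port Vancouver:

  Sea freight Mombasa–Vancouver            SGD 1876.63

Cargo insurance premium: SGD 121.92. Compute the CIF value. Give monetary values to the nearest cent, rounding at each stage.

CIF = FOB price + freight + insurance
CIF = 480713.69 + 1876.63 + 121.92 = 482712.24

CIF value: SGD 482712.24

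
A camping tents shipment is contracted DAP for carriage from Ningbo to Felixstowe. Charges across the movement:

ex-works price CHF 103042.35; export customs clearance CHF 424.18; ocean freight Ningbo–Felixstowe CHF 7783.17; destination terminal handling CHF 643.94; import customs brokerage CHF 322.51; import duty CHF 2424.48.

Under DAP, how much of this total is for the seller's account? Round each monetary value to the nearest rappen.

DAP: the seller bears all costs to the named destination except import duty and clearance.
Seller's account: goods 103042.35 + export clearance 424.18 + freight 7783.17 + destination terminal 643.94 = 111893.64
Buyer's account: brokerage 322.51 + duty 2424.48 = 2746.99

Seller's account: CHF 111893.64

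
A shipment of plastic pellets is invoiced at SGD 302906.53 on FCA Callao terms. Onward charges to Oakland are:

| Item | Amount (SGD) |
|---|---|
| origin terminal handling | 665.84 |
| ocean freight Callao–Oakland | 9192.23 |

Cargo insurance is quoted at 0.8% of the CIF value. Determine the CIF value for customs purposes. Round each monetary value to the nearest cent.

Let C be the CIF value. C = FCA price + pre-shipment costs + freight + 0.8% × C
C − 0.8% × C = 302906.53 + 665.84 + 9192.23
0.992 × C = 312764.60
C = 312764.60 / 0.992 = 315286.90
Insurance premium = 0.8% × 315286.90 = 2522.30

CIF value: SGD 315286.90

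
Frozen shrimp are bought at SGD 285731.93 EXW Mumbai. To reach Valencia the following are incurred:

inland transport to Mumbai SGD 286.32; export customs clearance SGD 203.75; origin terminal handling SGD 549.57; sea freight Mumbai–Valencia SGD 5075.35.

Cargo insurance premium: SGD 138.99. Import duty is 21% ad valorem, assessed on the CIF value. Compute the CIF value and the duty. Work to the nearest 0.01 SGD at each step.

CIF value: SGD 291985.91; import duty: SGD 61317.04

CIF = EXW price + pre-shipment costs + freight + insurance
CIF = 285731.93 + 286.32 + 203.75 + 549.57 + 5075.35 + 138.99 = 291985.91
Import duty = 291985.91 × 21% = 61317.04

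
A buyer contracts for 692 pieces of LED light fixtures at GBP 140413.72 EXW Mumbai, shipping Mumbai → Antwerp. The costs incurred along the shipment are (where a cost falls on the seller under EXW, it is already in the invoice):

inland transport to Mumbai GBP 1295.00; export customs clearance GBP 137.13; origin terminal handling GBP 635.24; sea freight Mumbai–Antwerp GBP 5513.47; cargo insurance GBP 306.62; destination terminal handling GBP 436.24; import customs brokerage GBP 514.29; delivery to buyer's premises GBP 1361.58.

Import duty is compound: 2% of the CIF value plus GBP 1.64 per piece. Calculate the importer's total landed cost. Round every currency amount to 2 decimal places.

EXW: the seller makes goods available at their premises; the buyer bears all onward costs.
CIF value = EXW price + inland to port + export clearance + origin terminal + freight + insurance = 140413.72 + 1295.00 + 137.13 + 635.24 + 5513.47 + 306.62 = 148301.18
Ad valorem component: 148301.18 × 2% = 2966.02
Specific component: 692 × 1.64 = 1134.88
Import duty = 2966.02 + 1134.88 = 4100.90
Buyer bears: inland to port 1295.00 + export clearance 137.13 + origin terminal 635.24 + freight 5513.47 + insurance 306.62 + destination terminal 436.24 + brokerage 514.29 + delivery 1361.58 + duty 4100.90 = 14300.47
Landed cost = invoice 140413.72 + 14300.47 = 154714.19

Total landed cost: GBP 154714.19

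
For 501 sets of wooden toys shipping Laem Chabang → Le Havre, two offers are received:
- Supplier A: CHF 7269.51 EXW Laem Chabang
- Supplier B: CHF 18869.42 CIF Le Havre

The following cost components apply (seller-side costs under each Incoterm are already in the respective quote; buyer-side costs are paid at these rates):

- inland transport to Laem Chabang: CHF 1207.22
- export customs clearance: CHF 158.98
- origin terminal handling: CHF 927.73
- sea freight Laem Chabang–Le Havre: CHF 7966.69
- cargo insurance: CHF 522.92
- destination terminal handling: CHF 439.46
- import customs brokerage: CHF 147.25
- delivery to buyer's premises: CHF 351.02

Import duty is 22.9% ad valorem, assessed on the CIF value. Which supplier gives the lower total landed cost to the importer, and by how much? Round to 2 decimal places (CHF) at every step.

Supplier A (EXW):
CIF value = EXW price + inland to port + export clearance + origin terminal + freight + insurance = 7269.51 + 1207.22 + 158.98 + 927.73 + 7966.69 + 522.92 = 18053.05
Import duty = 18053.05 × 22.9% = 4134.15
Buyer bears (A): 1207.22 + 158.98 + 927.73 + 7966.69 + 522.92 + 439.46 + 147.25 + 351.02 = 11721.27
Landed cost (A) = invoice 7269.51 + 11721.27 + duty 4134.15 = 23124.93
Supplier B (CIF):
The CIF price already equals the CIF value: 18869.42
Import duty = 18869.42 × 22.9% = 4321.10
Buyer bears (B): 439.46 + 147.25 + 351.02 = 937.73
Landed cost (B) = invoice 18869.42 + 937.73 + duty 4321.10 = 24128.25
Difference = |23124.93 − 24128.25| = 1003.32

Supplier A is cheaper by CHF 1003.32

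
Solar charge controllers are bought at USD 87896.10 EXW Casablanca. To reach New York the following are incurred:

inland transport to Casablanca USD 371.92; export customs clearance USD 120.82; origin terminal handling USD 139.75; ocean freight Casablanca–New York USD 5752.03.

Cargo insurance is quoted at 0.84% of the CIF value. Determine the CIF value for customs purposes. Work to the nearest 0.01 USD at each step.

Let C be the CIF value. C = EXW price + pre-shipment costs + freight + 0.84% × C
C − 0.84% × C = 87896.10 + 371.92 + 120.82 + 139.75 + 5752.03
0.9916 × C = 94280.62
C = 94280.62 / 0.9916 = 95079.29
Insurance premium = 0.84% × 95079.29 = 798.67

CIF value: USD 95079.29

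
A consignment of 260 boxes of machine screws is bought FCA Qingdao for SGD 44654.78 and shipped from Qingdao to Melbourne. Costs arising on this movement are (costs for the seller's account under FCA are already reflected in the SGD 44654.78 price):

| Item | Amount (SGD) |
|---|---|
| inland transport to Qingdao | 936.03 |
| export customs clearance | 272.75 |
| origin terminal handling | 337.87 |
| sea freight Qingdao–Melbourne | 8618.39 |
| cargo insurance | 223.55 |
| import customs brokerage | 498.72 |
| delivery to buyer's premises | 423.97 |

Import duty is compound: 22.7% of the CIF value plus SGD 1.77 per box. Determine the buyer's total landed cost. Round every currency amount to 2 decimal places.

Total landed cost: SGD 67437.93

FCA: the seller delivers export-cleared goods to the carrier; the buyer bears costs from that point.
Already in the invoice (seller's account under FCA): inland to port, export clearance — exclude.
CIF value = FCA price + origin terminal + freight + insurance = 44654.78 + 337.87 + 8618.39 + 223.55 = 53834.59
Ad valorem component: 53834.59 × 22.7% = 12220.45
Specific component: 260 × 1.77 = 460.20
Import duty = 12220.45 + 460.20 = 12680.65
Buyer bears: origin terminal 337.87 + freight 8618.39 + insurance 223.55 + brokerage 498.72 + delivery 423.97 + duty 12680.65 = 22783.15
Landed cost = invoice 44654.78 + 22783.15 = 67437.93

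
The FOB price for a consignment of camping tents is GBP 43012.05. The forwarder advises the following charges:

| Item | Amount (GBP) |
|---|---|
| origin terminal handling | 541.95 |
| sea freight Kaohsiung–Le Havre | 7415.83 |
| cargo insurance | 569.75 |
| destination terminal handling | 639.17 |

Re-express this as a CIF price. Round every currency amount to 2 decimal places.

CIF price: GBP 50997.63

Not relevant to the conversion: origin terminal — on the seller under both FOB and CIF; already in the FOB price and stays in the CIF price. destination terminal — on the buyer under both terms; not part of either seller's price.
From FOB to CIF, the seller additionally bears: freight, insurance.
CIF price = 43012.05 + 7415.83 + 569.75 = 50997.63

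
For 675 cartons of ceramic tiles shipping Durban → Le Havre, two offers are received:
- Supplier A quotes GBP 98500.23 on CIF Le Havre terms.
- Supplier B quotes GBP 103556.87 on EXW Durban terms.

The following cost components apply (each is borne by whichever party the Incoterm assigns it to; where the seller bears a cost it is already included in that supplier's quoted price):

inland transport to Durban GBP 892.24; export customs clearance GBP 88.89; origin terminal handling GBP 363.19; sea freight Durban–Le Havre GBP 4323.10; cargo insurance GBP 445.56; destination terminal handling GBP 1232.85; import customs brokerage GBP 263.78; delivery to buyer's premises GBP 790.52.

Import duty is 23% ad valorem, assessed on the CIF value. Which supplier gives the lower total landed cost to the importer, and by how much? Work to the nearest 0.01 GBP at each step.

Supplier A is cheaper by GBP 13738.64

Supplier A (CIF):
The CIF price already equals the CIF value: 98500.23
Import duty = 98500.23 × 23% = 22655.05
Buyer bears (A): 1232.85 + 263.78 + 790.52 = 2287.15
Landed cost (A) = invoice 98500.23 + 2287.15 + duty 22655.05 = 123442.43
Supplier B (EXW):
CIF value = EXW price + inland to port + export clearance + origin terminal + freight + insurance = 103556.87 + 892.24 + 88.89 + 363.19 + 4323.10 + 445.56 = 109669.85
Import duty = 109669.85 × 23% = 25224.07
Buyer bears (B): 892.24 + 88.89 + 363.19 + 4323.10 + 445.56 + 1232.85 + 263.78 + 790.52 = 8400.13
Landed cost (B) = invoice 103556.87 + 8400.13 + duty 25224.07 = 137181.07
Difference = |123442.43 − 137181.07| = 13738.64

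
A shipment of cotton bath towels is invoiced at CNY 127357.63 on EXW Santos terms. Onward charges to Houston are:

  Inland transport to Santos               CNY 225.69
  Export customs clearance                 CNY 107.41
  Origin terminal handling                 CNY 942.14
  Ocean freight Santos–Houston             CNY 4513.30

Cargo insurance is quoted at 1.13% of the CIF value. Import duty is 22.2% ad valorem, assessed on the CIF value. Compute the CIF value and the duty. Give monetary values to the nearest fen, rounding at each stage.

CIF value: CNY 134667.92; import duty: CNY 29896.28

Let C be the CIF value. C = EXW price + pre-shipment costs + freight + 1.13% × C
C − 1.13% × C = 127357.63 + 225.69 + 107.41 + 942.14 + 4513.30
0.9887 × C = 133146.17
C = 133146.17 / 0.9887 = 134667.92
Insurance premium = 1.13% × 134667.92 = 1521.75
Import duty = 134667.92 × 22.2% = 29896.28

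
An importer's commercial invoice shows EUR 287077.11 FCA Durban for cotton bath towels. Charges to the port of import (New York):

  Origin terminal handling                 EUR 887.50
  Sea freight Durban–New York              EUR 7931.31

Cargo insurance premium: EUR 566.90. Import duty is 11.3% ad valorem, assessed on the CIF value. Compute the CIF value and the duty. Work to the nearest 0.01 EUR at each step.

CIF value: EUR 296462.82; import duty: EUR 33500.30

CIF = FCA price + pre-shipment costs + freight + insurance
CIF = 287077.11 + 887.50 + 7931.31 + 566.90 = 296462.82
Import duty = 296462.82 × 11.3% = 33500.30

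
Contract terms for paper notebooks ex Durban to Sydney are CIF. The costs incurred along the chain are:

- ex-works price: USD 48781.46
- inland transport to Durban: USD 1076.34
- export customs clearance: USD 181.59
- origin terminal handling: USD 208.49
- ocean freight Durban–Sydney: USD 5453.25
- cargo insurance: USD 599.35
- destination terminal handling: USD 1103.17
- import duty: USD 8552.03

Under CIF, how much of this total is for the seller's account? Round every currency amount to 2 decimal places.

CIF: the seller pays costs through ocean freight and marine insurance to the destination port.
Seller's account: goods 48781.46 + inland to port 1076.34 + export clearance 181.59 + origin terminal 208.49 + freight 5453.25 + insurance 599.35 = 56300.48
Buyer's account: destination terminal 1103.17 + duty 8552.03 = 9655.20

Seller's account: USD 56300.48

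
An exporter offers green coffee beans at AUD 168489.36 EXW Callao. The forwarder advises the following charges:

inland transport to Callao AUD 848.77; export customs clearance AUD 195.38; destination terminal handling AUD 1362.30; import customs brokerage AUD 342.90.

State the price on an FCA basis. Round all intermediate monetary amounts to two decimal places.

FCA price: AUD 169533.51

Not relevant to the conversion: destination terminal, brokerage — on the buyer under both terms; not part of either seller's price.
From EXW to FCA, the seller additionally bears: inland to port, export clearance.
FCA price = 168489.36 + 848.77 + 195.38 = 169533.51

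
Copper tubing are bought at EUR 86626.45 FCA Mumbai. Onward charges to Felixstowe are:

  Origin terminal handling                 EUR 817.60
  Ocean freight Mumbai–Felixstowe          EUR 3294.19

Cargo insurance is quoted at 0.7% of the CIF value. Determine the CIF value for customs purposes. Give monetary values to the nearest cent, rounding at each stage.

Let C be the CIF value. C = FCA price + pre-shipment costs + freight + 0.7% × C
C − 0.7% × C = 86626.45 + 817.60 + 3294.19
0.993 × C = 90738.24
C = 90738.24 / 0.993 = 91377.89
Insurance premium = 0.7% × 91377.89 = 639.65

CIF value: EUR 91377.89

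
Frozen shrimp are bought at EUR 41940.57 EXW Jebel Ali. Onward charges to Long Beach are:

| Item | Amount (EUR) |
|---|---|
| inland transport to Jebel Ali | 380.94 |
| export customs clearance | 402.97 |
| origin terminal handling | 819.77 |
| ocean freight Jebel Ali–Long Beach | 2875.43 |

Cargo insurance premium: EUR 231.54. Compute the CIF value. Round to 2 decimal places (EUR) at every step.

CIF value: EUR 46651.22

CIF = EXW price + pre-shipment costs + freight + insurance
CIF = 41940.57 + 380.94 + 402.97 + 819.77 + 2875.43 + 231.54 = 46651.22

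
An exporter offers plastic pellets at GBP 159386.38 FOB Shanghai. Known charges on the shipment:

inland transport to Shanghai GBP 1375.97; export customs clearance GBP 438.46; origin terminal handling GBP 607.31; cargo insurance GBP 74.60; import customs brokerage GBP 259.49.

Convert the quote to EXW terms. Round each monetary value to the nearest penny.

Not relevant to the conversion: brokerage, insurance — on the buyer under both terms; not part of either seller's price.
From FOB to EXW, the seller no longer bears: inland to port, export clearance, origin terminal.
EXW price = 159386.38 − 1375.97 − 438.46 − 607.31 = 156964.64

EXW price: GBP 156964.64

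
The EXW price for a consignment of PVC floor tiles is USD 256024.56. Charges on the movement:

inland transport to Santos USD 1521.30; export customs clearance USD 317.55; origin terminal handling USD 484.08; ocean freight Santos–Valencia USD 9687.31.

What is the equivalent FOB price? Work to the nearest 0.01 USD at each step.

Not relevant to the conversion: freight — on the buyer under both terms; not part of either seller's price.
From EXW to FOB, the seller additionally bears: inland to port, export clearance, origin terminal.
FOB price = 256024.56 + 1521.30 + 317.55 + 484.08 = 258347.49

FOB price: USD 258347.49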